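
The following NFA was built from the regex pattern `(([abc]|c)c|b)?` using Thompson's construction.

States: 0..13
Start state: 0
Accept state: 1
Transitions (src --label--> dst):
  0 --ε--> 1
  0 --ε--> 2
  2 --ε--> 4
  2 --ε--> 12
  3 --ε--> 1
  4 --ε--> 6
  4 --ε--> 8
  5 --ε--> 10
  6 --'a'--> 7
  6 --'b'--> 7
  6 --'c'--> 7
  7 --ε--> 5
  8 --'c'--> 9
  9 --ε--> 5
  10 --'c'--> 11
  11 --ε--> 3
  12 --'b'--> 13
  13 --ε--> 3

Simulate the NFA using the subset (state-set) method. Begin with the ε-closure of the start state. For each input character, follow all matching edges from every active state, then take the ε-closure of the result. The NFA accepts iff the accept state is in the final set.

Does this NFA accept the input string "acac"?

initial (ε-close {0}): {0,1,2,4,6,8,12}
'a' @ 1: {5,7,10}
'c' @ 2: {1,3,11}  [accepting]
'a' @ 3: {}  — dead — no transitions
rest 'c' ignored (set empty)
final: {}; accept 1 not in set

Answer: REJECT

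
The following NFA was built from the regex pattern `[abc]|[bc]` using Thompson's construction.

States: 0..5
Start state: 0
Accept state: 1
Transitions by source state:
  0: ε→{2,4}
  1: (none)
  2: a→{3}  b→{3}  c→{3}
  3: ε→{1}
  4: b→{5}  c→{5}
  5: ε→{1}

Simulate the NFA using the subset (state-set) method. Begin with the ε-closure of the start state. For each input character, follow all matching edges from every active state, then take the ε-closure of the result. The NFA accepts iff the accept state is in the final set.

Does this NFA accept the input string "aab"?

Answer: REJECT

Steps:
start: ε-closure({0}) = {0,2,4}
'a' @ 1: {1,3}  [accepting]
'a' @ 2: {}  — no active states
rest 'b' ignored (set empty)
final: {}; accept 1 not in set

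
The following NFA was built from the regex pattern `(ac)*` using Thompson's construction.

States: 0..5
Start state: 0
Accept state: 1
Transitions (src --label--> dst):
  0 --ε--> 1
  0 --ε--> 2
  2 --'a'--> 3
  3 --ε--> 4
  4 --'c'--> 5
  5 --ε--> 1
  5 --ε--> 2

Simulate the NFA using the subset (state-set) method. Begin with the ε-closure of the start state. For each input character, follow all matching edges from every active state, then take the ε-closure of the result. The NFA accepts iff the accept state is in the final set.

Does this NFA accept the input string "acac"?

S₀ = ε-closure({0}) = {0,1,2}
'a' @ 1: {3,4}
'c' @ 2: {1,2,5}  [accepting]
'a' @ 3: {3,4}
'c' @ 4: {1,2,5}  [accepting]
end set {1,2,5} — state 1 in

Answer: ACCEPT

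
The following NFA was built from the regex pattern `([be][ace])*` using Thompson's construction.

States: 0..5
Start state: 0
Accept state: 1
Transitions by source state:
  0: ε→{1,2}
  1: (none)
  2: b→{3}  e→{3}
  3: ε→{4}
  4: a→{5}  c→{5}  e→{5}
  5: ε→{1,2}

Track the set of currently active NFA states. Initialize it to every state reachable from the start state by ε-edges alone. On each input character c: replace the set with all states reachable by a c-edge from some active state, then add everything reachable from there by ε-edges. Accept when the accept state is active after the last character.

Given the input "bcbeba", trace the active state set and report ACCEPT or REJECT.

Answer: ACCEPT

Derivation:
initial (ε-close {0}): {0,1,2}
'b' @ 1: {3,4}
'c' @ 2: {1,2,5}  ✓accept
'b' @ 3: {3,4}
'e' @ 4: {1,2,5}  ✓accept
'b' @ 5: {3,4}
'a' @ 6: {1,2,5}  ✓accept
end set {1,2,5} — state 1 in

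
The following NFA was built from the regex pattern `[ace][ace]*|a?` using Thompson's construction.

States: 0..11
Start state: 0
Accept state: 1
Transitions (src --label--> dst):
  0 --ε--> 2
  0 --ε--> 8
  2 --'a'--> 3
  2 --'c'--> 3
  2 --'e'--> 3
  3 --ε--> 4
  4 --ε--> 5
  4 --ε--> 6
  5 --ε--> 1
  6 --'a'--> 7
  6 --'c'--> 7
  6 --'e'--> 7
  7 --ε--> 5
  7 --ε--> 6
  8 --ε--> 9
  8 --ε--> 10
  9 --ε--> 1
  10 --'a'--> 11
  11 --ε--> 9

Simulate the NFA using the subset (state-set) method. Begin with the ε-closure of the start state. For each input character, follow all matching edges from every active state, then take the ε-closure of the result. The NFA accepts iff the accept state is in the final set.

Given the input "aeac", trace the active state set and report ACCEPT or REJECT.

S₀ = ε-closure({0}) = {0,1,2,8,9,10}
'a' @ 1: {1,3,4,5,6,9,11}  (accept∈set)
'e' @ 2: {1,5,6,7}  (accept∈set)
'a' @ 3: {1,5,6,7}  (accept∈set)
'c' @ 4: {1,5,6,7}  (accept∈set)
after full input: {1,5,6,7}  (accept=1 in)

Answer: ACCEPT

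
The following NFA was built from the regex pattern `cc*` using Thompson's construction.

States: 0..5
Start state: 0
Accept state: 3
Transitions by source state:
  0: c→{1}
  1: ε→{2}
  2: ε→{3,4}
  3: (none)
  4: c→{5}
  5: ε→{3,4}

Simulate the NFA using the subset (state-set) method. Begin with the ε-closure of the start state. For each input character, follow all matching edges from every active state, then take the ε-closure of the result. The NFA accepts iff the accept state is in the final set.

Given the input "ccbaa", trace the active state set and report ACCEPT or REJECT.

Answer: REJECT

Derivation:
start: ε-closure({0}) = {0}
'c' @ 1: {1,2,3,4}  ✓accept
'c' @ 2: {3,4,5}  ✓accept
'b' @ 3: {}  — dead — no transitions
rest 'aa' ignored (set empty)
after full input: {}  (accept=3 not in)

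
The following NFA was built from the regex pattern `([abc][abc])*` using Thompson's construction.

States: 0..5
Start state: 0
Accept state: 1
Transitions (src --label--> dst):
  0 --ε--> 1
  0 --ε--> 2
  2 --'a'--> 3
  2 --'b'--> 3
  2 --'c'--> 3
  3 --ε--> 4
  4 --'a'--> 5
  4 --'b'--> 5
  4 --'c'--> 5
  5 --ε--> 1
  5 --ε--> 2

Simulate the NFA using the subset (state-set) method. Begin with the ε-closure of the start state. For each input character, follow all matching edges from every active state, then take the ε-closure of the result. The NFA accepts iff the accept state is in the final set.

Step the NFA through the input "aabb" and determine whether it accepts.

start: ε-closure({0}) = {0,1,2}
'a' @ 1: {3,4}
'a' @ 2: {1,2,5}  [accepting]
'b' @ 3: {3,4}
'b' @ 4: {1,2,5}  [accepting]
final: {1,2,5}; accept 1 in set

Answer: ACCEPT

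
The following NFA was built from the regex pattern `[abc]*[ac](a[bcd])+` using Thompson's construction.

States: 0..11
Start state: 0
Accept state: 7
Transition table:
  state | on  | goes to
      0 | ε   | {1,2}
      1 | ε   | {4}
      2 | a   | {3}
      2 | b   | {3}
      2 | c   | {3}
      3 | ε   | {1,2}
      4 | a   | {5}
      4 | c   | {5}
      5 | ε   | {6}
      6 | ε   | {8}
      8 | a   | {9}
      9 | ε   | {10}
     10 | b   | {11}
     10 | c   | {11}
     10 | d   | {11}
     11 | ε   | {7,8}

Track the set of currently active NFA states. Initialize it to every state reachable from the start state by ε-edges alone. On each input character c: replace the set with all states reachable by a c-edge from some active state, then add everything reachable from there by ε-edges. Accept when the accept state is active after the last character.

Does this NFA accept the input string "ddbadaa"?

Answer: REJECT

Trace:
S₀ = ε-closure({0}) = {0,1,2,4}
'd' @ 1: {}  — state set empty
rest 'dbadaa' ignored (set empty)
after full input: {}  (accept=7 not in)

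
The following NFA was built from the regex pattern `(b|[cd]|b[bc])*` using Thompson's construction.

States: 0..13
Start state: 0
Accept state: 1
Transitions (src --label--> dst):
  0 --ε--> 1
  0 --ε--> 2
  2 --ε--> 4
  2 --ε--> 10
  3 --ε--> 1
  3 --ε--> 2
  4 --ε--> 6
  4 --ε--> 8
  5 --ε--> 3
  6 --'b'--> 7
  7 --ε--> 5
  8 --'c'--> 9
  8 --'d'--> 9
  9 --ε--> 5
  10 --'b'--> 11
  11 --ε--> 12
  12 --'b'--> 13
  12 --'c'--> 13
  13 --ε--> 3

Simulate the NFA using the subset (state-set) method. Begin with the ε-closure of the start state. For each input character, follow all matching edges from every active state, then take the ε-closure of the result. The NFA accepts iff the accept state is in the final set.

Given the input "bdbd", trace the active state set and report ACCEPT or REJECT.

start: ε-closure({0}) = {0,1,2,4,6,8,10}
'b' @ 1: {1,2,3,4,5,6,7,8,10,11,12}  (accept∈set)
'd' @ 2: {1,2,3,4,5,6,8,9,10}  (accept∈set)
'b' @ 3: {1,2,3,4,5,6,7,8,10,11,12}  (accept∈set)
'd' @ 4: {1,2,3,4,5,6,8,9,10}  (accept∈set)
final: {1,2,3,4,5,6,8,9,10}; accept 1 in set

Answer: ACCEPT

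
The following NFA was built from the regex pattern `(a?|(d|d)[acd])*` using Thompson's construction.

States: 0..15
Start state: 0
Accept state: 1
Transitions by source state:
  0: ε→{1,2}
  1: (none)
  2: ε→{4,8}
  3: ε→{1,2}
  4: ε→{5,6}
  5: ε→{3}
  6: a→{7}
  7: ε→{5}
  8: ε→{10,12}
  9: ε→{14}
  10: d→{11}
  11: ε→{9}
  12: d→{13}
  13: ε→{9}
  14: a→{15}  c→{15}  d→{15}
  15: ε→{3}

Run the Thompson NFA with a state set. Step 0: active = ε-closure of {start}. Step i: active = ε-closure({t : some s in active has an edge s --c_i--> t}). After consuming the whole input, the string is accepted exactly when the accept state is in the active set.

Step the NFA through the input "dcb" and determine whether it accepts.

S₀ = ε-closure({0}) = {0,1,2,3,4,5,6,8,10,12}
'd' @ 1: {9,11,13,14}
'c' @ 2: {1,2,3,4,5,6,8,10,12,15}  [accepting]
'b' @ 3: {}  — state set empty
after full input: {}  (accept=1 not in)

Answer: REJECT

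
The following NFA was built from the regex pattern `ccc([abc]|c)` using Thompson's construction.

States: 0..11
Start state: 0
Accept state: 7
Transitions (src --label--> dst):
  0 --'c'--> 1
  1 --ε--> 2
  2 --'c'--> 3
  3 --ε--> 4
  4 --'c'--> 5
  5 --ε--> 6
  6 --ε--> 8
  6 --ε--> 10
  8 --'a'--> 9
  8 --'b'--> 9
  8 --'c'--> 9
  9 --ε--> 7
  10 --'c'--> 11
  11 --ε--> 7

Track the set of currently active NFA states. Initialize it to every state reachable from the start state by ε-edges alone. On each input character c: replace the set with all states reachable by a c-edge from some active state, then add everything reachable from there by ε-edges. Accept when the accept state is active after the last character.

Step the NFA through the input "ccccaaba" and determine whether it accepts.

Answer: REJECT

Derivation:
S₀ = ε-closure({0}) = {0}
'c' @ 1: {1,2}
'c' @ 2: {3,4}
'c' @ 3: {5,6,8,10}
'c' @ 4: {7,9,11}  [accepting]
'a' @ 5: {}  — dead — no transitions
rest 'aba' ignored (set empty)
after full input: {}  (accept=7 not in)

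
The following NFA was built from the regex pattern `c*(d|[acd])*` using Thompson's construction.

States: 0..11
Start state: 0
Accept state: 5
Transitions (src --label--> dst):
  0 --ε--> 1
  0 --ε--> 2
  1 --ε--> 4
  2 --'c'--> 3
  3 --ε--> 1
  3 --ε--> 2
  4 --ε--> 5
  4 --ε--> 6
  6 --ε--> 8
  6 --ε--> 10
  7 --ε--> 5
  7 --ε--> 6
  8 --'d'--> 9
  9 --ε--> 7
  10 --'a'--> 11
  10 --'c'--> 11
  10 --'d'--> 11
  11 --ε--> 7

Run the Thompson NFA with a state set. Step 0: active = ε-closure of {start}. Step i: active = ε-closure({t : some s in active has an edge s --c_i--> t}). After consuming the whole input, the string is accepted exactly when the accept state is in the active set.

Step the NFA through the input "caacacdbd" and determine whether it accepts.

S₀ = ε-closure({0}) = {0,1,2,4,5,6,8,10}
'c' @ 1: {1,2,3,4,5,6,7,8,10,11}  (accept∈set)
'a' @ 2: {5,6,7,8,10,11}  (accept∈set)
'a' @ 3: {5,6,7,8,10,11}  (accept∈set)
'c' @ 4: {5,6,7,8,10,11}  (accept∈set)
'a' @ 5: {5,6,7,8,10,11}  (accept∈set)
'c' @ 6: {5,6,7,8,10,11}  (accept∈set)
'd' @ 7: {5,6,7,8,9,10,11}  (accept∈set)
'b' @ 8: {}  — no active states
rest 'd' ignored (set empty)
after full input: {}  (accept=5 not in)

Answer: REJECT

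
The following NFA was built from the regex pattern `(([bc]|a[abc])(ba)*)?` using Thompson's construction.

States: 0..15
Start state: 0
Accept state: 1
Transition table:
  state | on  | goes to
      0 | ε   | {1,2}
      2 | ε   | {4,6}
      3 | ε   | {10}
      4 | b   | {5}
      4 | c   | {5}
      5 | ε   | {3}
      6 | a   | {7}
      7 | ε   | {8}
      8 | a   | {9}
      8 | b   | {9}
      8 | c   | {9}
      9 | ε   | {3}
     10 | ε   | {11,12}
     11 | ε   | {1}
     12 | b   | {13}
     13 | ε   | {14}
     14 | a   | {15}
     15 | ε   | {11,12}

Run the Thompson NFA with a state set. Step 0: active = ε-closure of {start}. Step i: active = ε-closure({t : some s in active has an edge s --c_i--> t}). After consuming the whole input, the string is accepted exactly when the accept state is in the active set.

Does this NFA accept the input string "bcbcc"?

Answer: REJECT

Trace:
start: ε-closure({0}) = {0,1,2,4,6}
'b' @ 1: {1,3,5,10,11,12}  [accepting]
'c' @ 2: {}  — dead — no transitions
rest 'bcc' ignored (set empty)
final: {}; accept 1 not in set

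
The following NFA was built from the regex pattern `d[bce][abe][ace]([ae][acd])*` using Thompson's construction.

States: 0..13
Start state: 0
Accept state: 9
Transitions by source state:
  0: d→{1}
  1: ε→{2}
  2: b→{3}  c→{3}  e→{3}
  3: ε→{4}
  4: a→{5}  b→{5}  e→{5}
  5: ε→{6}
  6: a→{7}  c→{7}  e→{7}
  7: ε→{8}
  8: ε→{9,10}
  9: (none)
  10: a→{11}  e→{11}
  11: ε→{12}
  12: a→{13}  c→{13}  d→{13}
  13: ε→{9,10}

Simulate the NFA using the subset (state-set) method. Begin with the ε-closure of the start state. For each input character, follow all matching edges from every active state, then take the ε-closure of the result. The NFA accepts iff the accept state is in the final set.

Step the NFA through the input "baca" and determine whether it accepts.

Answer: REJECT

Derivation:
S₀ = ε-closure({0}) = {0}
'b' @ 1: {}  — no active states
rest 'aca' ignored (set empty)
final: {}; accept 9 not in set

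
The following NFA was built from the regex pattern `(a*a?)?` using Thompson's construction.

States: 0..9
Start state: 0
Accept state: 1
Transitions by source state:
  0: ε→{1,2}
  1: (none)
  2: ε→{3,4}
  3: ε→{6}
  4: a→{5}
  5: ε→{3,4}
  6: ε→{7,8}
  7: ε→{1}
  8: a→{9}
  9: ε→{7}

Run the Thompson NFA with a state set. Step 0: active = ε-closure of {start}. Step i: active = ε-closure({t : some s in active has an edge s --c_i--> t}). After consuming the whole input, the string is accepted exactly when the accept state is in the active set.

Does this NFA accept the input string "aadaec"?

Answer: REJECT

Steps:
S₀ = ε-closure({0}) = {0,1,2,3,4,6,7,8}
'a' @ 1: {1,3,4,5,6,7,8,9}  [accepting]
'a' @ 2: {1,3,4,5,6,7,8,9}  [accepting]
'd' @ 3: {}  — state set empty
rest 'aec' ignored (set empty)
end set {} — state 1 not in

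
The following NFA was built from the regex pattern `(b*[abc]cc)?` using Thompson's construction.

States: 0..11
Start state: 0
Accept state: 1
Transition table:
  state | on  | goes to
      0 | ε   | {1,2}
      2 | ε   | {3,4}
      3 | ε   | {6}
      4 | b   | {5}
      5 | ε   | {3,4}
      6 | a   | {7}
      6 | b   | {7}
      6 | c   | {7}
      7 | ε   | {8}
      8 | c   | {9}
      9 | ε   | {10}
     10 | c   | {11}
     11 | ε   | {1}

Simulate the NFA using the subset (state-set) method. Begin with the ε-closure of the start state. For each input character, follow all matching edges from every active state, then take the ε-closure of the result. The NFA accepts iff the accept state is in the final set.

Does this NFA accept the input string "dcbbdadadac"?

initial (ε-close {0}): {0,1,2,3,4,6}
'd' @ 1: {}  — state set empty
rest 'cbbdadadac' ignored (set empty)
after full input: {}  (accept=1 not in)

Answer: REJECT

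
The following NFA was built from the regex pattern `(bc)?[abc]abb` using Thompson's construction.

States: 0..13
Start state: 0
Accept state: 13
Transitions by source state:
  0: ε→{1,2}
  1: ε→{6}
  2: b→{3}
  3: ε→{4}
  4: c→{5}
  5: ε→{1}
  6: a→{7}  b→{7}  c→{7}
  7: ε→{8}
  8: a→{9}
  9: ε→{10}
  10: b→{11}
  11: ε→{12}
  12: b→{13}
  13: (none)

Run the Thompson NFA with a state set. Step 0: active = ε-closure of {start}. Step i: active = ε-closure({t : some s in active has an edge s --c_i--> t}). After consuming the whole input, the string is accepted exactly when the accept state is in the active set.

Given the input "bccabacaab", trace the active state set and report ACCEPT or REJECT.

Answer: REJECT

Derivation:
initial (ε-close {0}): {0,1,2,6}
'b' @ 1: {3,4,7,8}
'c' @ 2: {1,5,6}
'c' @ 3: {7,8}
'a' @ 4: {9,10}
'b' @ 5: {11,12}
'a' @ 6: {}  — dead — no transitions
rest 'caab' ignored (set empty)
end set {} — state 13 not in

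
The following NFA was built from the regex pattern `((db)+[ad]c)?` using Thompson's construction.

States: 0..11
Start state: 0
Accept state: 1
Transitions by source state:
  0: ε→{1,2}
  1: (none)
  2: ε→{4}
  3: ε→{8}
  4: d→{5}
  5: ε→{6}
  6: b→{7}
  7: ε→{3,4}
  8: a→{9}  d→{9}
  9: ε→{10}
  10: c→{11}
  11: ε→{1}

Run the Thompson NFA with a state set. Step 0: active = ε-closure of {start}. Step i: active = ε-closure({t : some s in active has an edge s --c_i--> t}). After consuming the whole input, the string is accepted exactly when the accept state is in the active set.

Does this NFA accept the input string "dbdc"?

initial (ε-close {0}): {0,1,2,4}
'd' @ 1: {5,6}
'b' @ 2: {3,4,7,8}
'd' @ 3: {5,6,9,10}
'c' @ 4: {1,11}  ✓accept
end set {1,11} — state 1 in

Answer: ACCEPT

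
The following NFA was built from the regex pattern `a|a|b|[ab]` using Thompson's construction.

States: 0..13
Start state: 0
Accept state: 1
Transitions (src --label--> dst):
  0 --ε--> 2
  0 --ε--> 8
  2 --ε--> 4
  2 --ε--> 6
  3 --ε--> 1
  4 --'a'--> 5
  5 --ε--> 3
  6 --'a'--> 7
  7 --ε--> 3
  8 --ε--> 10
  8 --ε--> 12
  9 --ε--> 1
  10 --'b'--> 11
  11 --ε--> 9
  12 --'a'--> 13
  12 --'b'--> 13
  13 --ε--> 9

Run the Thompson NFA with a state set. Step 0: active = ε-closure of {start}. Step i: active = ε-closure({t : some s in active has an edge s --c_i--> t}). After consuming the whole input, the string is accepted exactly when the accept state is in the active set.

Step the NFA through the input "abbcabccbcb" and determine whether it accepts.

Answer: REJECT

Trace:
initial (ε-close {0}): {0,2,4,6,8,10,12}
'a' @ 1: {1,3,5,7,9,13}  [accepting]
'b' @ 2: {}  — state set empty
rest 'bcabccbcb' ignored (set empty)
end set {} — state 1 not in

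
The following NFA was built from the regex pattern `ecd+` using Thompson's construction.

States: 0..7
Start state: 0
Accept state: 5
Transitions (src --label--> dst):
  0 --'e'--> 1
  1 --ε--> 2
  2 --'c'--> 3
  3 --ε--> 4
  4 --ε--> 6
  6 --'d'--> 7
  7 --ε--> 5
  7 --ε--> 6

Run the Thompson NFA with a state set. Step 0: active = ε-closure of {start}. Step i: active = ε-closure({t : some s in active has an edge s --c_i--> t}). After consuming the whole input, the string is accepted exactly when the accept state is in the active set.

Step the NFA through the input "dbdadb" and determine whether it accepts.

initial (ε-close {0}): {0}
'd' @ 1: {}  — no active states
rest 'bdadb' ignored (set empty)
after full input: {}  (accept=5 not in)

Answer: REJECT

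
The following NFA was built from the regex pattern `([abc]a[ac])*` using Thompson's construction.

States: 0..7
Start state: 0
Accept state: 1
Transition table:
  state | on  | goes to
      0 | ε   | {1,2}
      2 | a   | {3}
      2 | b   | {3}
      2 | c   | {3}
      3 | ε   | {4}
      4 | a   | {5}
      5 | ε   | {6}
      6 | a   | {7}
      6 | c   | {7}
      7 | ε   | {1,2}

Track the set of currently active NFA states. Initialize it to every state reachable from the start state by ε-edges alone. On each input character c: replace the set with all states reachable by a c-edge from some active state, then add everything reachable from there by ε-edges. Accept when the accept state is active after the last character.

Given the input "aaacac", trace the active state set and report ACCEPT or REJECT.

initial (ε-close {0}): {0,1,2}
'a' @ 1: {3,4}
'a' @ 2: {5,6}
'a' @ 3: {1,2,7}  ✓accept
'c' @ 4: {3,4}
'a' @ 5: {5,6}
'c' @ 6: {1,2,7}  ✓accept
after full input: {1,2,7}  (accept=1 in)

Answer: ACCEPT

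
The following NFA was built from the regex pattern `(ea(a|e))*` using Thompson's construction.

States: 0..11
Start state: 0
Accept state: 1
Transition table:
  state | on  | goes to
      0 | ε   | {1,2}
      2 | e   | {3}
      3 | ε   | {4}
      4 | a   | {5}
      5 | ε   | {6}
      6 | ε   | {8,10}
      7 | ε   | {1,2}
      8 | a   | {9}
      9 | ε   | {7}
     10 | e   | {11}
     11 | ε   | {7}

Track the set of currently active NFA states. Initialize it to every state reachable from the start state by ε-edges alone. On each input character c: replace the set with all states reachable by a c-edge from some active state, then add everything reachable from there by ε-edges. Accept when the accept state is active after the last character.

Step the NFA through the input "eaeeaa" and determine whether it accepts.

Answer: ACCEPT

Trace:
start: ε-closure({0}) = {0,1,2}
'e' @ 1: {3,4}
'a' @ 2: {5,6,8,10}
'e' @ 3: {1,2,7,11}  [accepting]
'e' @ 4: {3,4}
'a' @ 5: {5,6,8,10}
'a' @ 6: {1,2,7,9}  [accepting]
end set {1,2,7,9} — state 1 in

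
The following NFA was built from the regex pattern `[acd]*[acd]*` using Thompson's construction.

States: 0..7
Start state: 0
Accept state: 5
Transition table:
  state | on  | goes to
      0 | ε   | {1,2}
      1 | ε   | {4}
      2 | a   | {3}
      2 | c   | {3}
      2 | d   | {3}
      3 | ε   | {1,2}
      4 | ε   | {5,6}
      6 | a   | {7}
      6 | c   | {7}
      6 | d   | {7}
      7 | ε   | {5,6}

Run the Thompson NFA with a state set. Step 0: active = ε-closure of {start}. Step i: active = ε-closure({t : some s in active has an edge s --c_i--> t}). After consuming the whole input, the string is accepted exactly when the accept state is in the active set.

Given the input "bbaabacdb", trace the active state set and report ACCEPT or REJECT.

start: ε-closure({0}) = {0,1,2,4,5,6}
'b' @ 1: {}  — dead — no transitions
rest 'baabacdb' ignored (set empty)
end set {} — state 5 not in

Answer: REJECT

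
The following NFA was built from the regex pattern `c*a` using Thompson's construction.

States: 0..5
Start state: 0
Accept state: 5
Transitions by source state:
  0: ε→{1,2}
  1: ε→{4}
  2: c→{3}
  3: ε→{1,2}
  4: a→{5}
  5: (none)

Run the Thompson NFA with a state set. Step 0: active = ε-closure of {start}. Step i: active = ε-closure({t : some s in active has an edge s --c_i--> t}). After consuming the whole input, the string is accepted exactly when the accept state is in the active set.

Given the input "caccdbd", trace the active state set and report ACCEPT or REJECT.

Answer: REJECT

Trace:
initial (ε-close {0}): {0,1,2,4}
'c' @ 1: {1,2,3,4}
'a' @ 2: {5}  ✓accept
'c' @ 3: {}  — state set empty
rest 'cdbd' ignored (set empty)
after full input: {}  (accept=5 not in)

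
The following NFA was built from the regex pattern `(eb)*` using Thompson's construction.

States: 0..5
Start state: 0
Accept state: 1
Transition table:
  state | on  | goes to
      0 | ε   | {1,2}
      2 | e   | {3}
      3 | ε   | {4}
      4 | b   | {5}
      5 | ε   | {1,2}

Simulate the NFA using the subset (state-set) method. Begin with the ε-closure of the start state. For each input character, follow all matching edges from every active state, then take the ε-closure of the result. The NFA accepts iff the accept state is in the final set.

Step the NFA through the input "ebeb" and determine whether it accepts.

Answer: ACCEPT

Steps:
start: ε-closure({0}) = {0,1,2}
'e' @ 1: {3,4}
'b' @ 2: {1,2,5}  ✓accept
'e' @ 3: {3,4}
'b' @ 4: {1,2,5}  ✓accept
final: {1,2,5}; accept 1 in set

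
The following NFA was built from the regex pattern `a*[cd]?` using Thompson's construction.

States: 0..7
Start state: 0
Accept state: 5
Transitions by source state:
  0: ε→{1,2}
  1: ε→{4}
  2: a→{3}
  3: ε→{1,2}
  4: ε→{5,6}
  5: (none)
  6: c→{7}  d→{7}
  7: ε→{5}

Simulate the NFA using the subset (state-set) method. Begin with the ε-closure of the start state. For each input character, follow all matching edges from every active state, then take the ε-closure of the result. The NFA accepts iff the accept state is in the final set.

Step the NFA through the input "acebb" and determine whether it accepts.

start: ε-closure({0}) = {0,1,2,4,5,6}
'a' @ 1: {1,2,3,4,5,6}  (accept∈set)
'c' @ 2: {5,7}  (accept∈set)
'e' @ 3: {}  — dead — no transitions
rest 'bb' ignored (set empty)
after full input: {}  (accept=5 not in)

Answer: REJECT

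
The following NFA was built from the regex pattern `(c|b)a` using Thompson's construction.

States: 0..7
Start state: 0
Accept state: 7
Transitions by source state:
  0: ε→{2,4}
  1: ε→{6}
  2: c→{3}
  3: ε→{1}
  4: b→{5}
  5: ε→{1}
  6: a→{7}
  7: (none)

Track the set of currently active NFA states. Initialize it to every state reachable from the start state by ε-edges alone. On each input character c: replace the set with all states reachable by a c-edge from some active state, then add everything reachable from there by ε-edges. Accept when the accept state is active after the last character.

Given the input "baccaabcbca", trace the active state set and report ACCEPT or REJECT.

start: ε-closure({0}) = {0,2,4}
'b' @ 1: {1,5,6}
'a' @ 2: {7}  (accept∈set)
'c' @ 3: {}  — dead — no transitions
rest 'caabcbca' ignored (set empty)
final: {}; accept 7 not in set

Answer: REJECT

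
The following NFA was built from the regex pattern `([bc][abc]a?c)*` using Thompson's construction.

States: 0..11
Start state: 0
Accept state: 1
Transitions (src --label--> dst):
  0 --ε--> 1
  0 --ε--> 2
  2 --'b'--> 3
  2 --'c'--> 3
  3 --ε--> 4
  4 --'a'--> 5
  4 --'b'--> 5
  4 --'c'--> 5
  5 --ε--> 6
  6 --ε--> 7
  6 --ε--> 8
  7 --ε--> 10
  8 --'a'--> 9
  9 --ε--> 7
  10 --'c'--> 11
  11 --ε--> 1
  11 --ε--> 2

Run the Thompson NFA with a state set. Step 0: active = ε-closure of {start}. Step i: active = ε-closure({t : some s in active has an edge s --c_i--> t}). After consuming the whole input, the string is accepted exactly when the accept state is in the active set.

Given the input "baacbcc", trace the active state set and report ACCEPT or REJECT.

initial (ε-close {0}): {0,1,2}
'b' @ 1: {3,4}
'a' @ 2: {5,6,7,8,10}
'a' @ 3: {7,9,10}
'c' @ 4: {1,2,11}  ✓accept
'b' @ 5: {3,4}
'c' @ 6: {5,6,7,8,10}
'c' @ 7: {1,2,11}  ✓accept
end set {1,2,11} — state 1 in

Answer: ACCEPT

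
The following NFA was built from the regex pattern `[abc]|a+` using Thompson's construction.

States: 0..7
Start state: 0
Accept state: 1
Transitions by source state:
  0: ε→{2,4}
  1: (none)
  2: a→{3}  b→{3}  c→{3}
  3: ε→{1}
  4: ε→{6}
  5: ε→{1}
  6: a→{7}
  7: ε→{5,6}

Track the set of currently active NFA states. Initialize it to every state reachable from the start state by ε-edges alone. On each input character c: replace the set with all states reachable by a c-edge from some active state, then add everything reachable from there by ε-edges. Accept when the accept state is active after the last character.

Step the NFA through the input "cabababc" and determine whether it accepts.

Answer: REJECT

Trace:
start: ε-closure({0}) = {0,2,4,6}
'c' @ 1: {1,3}  [accepting]
'a' @ 2: {}  — state set empty
rest 'bababc' ignored (set empty)
after full input: {}  (accept=1 not in)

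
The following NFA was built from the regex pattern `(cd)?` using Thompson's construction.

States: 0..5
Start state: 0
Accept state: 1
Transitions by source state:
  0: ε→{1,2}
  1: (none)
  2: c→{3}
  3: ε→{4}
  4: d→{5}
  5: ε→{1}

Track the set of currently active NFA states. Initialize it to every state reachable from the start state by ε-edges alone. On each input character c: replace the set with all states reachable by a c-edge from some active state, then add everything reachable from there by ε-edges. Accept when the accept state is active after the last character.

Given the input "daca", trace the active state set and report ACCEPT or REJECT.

Answer: REJECT

Derivation:
start: ε-closure({0}) = {0,1,2}
'd' @ 1: {}  — state set empty
rest 'aca' ignored (set empty)
after full input: {}  (accept=1 not in)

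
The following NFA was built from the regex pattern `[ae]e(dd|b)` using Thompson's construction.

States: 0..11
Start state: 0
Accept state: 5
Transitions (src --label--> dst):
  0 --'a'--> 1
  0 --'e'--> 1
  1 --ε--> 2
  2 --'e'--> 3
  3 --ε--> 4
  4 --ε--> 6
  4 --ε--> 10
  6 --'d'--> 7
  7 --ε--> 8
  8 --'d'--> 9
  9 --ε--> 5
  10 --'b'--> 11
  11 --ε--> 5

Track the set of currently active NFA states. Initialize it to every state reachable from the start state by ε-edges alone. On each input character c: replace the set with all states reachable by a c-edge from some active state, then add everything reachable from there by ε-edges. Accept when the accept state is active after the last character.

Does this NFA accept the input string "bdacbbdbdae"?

S₀ = ε-closure({0}) = {0}
'b' @ 1: {}  — dead — no transitions
rest 'dacbbdbdae' ignored (set empty)
after full input: {}  (accept=5 not in)

Answer: REJECT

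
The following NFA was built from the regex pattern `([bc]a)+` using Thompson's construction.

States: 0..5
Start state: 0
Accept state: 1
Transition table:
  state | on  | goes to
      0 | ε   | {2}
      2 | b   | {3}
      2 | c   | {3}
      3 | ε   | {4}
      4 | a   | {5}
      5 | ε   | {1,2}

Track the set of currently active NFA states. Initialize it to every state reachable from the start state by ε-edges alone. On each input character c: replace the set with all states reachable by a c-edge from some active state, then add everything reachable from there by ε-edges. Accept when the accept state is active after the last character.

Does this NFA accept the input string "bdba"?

initial (ε-close {0}): {0,2}
'b' @ 1: {3,4}
'd' @ 2: {}  — state set empty
rest 'ba' ignored (set empty)
after full input: {}  (accept=1 not in)

Answer: REJECT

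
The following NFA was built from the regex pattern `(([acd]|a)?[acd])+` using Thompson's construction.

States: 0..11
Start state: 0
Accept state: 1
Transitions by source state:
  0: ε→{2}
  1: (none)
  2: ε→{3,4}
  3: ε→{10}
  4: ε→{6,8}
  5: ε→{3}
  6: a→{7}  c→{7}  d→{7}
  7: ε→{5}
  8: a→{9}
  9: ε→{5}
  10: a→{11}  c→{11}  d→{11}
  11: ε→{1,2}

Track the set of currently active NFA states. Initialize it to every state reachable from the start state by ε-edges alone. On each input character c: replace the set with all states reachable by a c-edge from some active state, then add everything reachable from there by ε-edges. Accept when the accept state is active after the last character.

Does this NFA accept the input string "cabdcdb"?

start: ε-closure({0}) = {0,2,3,4,6,8,10}
'c' @ 1: {1,2,3,4,5,6,7,8,10,11}  ✓accept
'a' @ 2: {1,2,3,4,5,6,7,8,9,10,11}  ✓accept
'b' @ 3: {}  — no active states
rest 'dcdb' ignored (set empty)
end set {} — state 1 not in

Answer: REJECT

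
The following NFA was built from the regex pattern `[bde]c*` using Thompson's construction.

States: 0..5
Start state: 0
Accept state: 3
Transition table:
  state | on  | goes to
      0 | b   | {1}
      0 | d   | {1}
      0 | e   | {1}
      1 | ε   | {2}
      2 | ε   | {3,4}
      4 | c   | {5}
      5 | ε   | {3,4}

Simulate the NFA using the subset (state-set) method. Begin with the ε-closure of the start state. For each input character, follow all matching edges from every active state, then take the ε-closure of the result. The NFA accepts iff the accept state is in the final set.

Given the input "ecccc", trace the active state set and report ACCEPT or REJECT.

initial (ε-close {0}): {0}
'e' @ 1: {1,2,3,4}  (accept∈set)
'c' @ 2: {3,4,5}  (accept∈set)
'c' @ 3: {3,4,5}  (accept∈set)
'c' @ 4: {3,4,5}  (accept∈set)
'c' @ 5: {3,4,5}  (accept∈set)
after full input: {3,4,5}  (accept=3 in)

Answer: ACCEPT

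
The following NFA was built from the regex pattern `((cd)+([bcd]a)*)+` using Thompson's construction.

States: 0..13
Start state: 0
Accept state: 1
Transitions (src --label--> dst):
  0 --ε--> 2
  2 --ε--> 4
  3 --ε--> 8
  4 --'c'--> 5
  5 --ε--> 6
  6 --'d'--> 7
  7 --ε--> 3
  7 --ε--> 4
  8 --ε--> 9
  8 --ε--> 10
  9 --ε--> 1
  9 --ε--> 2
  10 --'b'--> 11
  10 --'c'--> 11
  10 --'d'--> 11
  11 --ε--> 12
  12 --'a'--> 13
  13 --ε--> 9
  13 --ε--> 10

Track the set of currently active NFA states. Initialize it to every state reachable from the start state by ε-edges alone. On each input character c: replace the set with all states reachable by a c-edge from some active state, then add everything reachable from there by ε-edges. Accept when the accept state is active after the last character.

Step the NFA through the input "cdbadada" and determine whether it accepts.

Answer: ACCEPT

Trace:
S₀ = ε-closure({0}) = {0,2,4}
'c' @ 1: {5,6}
'd' @ 2: {1,2,3,4,7,8,9,10}  [accepting]
'b' @ 3: {11,12}
'a' @ 4: {1,2,4,9,10,13}  [accepting]
'd' @ 5: {11,12}
'a' @ 6: {1,2,4,9,10,13}  [accepting]
'd' @ 7: {11,12}
'a' @ 8: {1,2,4,9,10,13}  [accepting]
end set {1,2,4,9,10,13} — state 1 in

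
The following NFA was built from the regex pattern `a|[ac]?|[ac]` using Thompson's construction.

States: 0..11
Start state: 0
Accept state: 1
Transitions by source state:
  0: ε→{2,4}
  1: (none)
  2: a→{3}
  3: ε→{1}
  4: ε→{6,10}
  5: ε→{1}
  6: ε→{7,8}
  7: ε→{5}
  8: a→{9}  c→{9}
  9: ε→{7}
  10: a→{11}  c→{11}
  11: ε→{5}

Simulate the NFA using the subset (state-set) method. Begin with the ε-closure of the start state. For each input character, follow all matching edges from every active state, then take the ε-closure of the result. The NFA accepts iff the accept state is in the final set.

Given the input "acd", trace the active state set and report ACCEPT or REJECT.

initial (ε-close {0}): {0,1,2,4,5,6,7,8,10}
'a' @ 1: {1,3,5,7,9,11}  [accepting]
'c' @ 2: {}  — no active states
rest 'd' ignored (set empty)
after full input: {}  (accept=1 not in)

Answer: REJECT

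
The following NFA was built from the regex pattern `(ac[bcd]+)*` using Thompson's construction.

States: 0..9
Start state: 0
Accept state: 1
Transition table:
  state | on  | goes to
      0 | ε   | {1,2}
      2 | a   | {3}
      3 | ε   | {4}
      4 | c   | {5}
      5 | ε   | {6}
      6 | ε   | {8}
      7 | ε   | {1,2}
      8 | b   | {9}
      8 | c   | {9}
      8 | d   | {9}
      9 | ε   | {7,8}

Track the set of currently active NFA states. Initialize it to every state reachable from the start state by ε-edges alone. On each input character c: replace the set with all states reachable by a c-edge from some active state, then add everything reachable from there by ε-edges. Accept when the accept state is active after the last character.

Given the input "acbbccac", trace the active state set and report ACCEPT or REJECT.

Answer: REJECT

Steps:
S₀ = ε-closure({0}) = {0,1,2}
'a' @ 1: {3,4}
'c' @ 2: {5,6,8}
'b' @ 3: {1,2,7,8,9}  ✓accept
'b' @ 4: {1,2,7,8,9}  ✓accept
'c' @ 5: {1,2,7,8,9}  ✓accept
'c' @ 6: {1,2,7,8,9}  ✓accept
'a' @ 7: {3,4}
'c' @ 8: {5,6,8}
final: {5,6,8}; accept 1 not in set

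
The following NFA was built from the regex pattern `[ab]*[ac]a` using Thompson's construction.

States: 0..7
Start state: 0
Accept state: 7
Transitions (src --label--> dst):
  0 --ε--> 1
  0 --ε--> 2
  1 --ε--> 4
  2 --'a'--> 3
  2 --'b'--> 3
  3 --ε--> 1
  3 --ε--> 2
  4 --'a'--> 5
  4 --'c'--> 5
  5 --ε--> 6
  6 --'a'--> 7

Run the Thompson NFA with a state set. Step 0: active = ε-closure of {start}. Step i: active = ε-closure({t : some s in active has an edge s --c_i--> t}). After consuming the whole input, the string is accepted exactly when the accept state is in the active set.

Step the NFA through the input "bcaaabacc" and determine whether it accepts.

Answer: REJECT

Trace:
S₀ = ε-closure({0}) = {0,1,2,4}
'b' @ 1: {1,2,3,4}
'c' @ 2: {5,6}
'a' @ 3: {7}  [accepting]
'a' @ 4: {}  — dead — no transitions
rest 'abacc' ignored (set empty)
after full input: {}  (accept=7 not in)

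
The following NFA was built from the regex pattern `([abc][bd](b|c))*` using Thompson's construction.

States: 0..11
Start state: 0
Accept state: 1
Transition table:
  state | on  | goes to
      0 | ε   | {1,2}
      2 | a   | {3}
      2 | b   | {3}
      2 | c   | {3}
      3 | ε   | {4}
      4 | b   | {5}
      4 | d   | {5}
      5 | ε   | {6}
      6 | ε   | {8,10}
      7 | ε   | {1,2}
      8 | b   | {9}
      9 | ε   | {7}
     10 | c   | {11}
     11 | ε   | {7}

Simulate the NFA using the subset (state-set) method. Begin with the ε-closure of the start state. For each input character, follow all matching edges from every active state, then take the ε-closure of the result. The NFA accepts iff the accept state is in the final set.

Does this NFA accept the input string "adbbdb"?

start: ε-closure({0}) = {0,1,2}
'a' @ 1: {3,4}
'd' @ 2: {5,6,8,10}
'b' @ 3: {1,2,7,9}  [accepting]
'b' @ 4: {3,4}
'd' @ 5: {5,6,8,10}
'b' @ 6: {1,2,7,9}  [accepting]
end set {1,2,7,9} — state 1 in

Answer: ACCEPT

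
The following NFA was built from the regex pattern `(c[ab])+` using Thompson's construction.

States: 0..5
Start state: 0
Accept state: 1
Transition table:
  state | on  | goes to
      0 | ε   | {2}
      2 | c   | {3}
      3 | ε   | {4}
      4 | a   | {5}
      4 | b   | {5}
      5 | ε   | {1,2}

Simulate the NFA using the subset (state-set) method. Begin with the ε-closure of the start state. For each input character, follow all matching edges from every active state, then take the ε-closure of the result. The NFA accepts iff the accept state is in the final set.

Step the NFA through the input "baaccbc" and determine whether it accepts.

S₀ = ε-closure({0}) = {0,2}
'b' @ 1: {}  — no active states
rest 'aaccbc' ignored (set empty)
end set {} — state 1 not in

Answer: REJECT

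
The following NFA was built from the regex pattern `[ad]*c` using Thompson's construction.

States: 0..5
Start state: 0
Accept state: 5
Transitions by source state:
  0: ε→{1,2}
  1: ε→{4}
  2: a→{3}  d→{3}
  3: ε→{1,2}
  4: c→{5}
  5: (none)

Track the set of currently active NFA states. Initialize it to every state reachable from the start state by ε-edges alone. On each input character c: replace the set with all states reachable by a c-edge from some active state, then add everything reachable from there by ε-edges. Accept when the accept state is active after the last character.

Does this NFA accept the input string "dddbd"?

Answer: REJECT

Derivation:
start: ε-closure({0}) = {0,1,2,4}
'd' @ 1: {1,2,3,4}
'd' @ 2: {1,2,3,4}
'd' @ 3: {1,2,3,4}
'b' @ 4: {}  — state set empty
rest 'd' ignored (set empty)
end set {} — state 5 not in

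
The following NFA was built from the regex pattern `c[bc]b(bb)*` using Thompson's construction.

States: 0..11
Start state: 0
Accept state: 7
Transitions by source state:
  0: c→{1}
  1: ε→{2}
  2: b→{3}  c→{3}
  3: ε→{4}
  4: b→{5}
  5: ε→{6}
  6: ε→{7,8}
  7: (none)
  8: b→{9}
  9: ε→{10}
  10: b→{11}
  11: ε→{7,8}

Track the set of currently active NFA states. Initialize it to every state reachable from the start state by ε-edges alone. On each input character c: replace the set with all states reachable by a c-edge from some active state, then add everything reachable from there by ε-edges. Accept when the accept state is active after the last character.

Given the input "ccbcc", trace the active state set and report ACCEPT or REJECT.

Answer: REJECT

Derivation:
initial (ε-close {0}): {0}
'c' @ 1: {1,2}
'c' @ 2: {3,4}
'b' @ 3: {5,6,7,8}  [accepting]
'c' @ 4: {}  — no active states
rest 'c' ignored (set empty)
end set {} — state 7 not in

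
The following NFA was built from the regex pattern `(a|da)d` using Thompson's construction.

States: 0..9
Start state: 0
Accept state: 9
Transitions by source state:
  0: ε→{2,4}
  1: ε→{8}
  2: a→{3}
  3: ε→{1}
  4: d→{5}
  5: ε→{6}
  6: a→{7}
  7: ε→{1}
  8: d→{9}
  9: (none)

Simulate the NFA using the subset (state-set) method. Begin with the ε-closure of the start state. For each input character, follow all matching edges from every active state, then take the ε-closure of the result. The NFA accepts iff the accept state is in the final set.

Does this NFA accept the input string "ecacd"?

start: ε-closure({0}) = {0,2,4}
'e' @ 1: {}  — state set empty
rest 'cacd' ignored (set empty)
end set {} — state 9 not in

Answer: REJECT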